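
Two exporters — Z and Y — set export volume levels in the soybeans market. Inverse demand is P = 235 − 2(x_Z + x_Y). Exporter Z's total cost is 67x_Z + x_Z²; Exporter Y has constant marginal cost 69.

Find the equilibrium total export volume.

Exporter Z's profit: π = x_Z(235 − 2(x_Z + x_Y)) − 67x_Z − x_Z².
∂π/∂x_Z = 168 − 6x_Z − 2x_Y = 0, so x_Z = 28 − (1/3)x_Y.
For Y: ∂π/∂x_Y = 166 − 4x_Y − 2x_Z = 0 ⇒ x_Y = 41.5 − 0.5x_Z.
Plugging x_Y into Z's best response: x_Z = 28 − (1/3)(41.5 − 0.5x_Z) ⇒ (5/6)x_Z = 85/6, so x_Z = 17.
Then x_Y = 41.5 − 0.5·17 = 33.
Total export volume: 17 + 33 = 50.

50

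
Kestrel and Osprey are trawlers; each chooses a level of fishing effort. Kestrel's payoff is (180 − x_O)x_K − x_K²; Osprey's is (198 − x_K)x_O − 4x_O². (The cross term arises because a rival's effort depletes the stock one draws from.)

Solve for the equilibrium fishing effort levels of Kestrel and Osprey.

82.8, 14.4

Expanding Kestrel's payoff: 180x_K − x_Ox_K − x_K².
∂π/∂x_K = 180 − x_O − 2x_K = 0, so x_K = 90 − 0.5x_O.
Likewise for Osprey: x_O = 24.75 − 0.125x_K.
Solving the two reaction functions simultaneously: (1 − (−0.5)(−0.125))x_K = 90 − 0.5·24.75, so 0.9375x_K = 77.625 and x_K = 82.8.
Then x_O = 24.75 − 0.125·82.8 = 14.4.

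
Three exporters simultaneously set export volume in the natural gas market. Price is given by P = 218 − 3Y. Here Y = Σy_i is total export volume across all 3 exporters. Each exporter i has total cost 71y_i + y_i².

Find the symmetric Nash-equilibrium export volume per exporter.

A representative exporter's profit is π_i = y_i(218 − 3Y) − 71y_i − y_i², with Y = y_i + Σ_{j≠i} y_j.
First-order condition: 147 − 8y_i − 3Σ_{j≠i} y_j = 0.
In a symmetric equilibrium every exporter chooses the same y, so Σ_{j≠i} y_j = 2y. The condition becomes 147 − 14y = 0, giving y = 147/14 = 10.5.

10.5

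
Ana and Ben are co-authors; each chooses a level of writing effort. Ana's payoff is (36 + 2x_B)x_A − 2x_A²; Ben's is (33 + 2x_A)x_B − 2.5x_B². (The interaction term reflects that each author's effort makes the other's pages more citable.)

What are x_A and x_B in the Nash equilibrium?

15.375, 12.75

Expanding Ana's payoff: 36x_A + 2x_Bx_A − 2x_A².
∂π/∂x_A = 36 + 2x_B − 4x_A = 0, so x_A = 9 + 0.5x_B.
Likewise for Ben: x_B = 6.6 + 0.4x_A.
Substituting the second reaction function into the first: x_A = 9 + 0.5(6.6 + 0.4x_A), which gives 0.8x_A = 12.3 ⇒ x_A = 15.375.
Then x_B = 6.6 + 0.4·15.375 = 12.75.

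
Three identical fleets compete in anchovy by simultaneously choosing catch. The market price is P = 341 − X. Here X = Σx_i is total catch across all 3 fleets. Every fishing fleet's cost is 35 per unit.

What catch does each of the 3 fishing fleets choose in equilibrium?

76.5

A representative fishing fleet's profit is π_i = x_i(341 − X) − 35x_i, with X = x_i + Σ_{j≠i} x_j.
First-order condition: 306 − 2x_i − Σ_{j≠i} x_j = 0.
In a symmetric equilibrium every fishing fleet chooses the same x, so Σ_{j≠i} x_j = 2x. The condition becomes 306 − 4x = 0, giving x = 306/4 = 76.5.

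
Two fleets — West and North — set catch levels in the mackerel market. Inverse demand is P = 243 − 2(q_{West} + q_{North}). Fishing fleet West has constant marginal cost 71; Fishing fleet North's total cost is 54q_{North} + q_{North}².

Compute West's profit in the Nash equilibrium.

2138.58

Fishing fleet West's profit: π = q_{West}(243 − 2(q_{West} + q_{North})) − 71q_{West}.
∂π/∂q_{West} = 172 − 4q_{West} − 2q_{North} = 0, so q_{West} = 43 − 0.5q_{North}.
For North: ∂π/∂q_{North} = 189 − 6q_{North} − 2q_{West} = 0 ⇒ q_{North} = 31.5 − (1/3)q_{West}.
Plugging q_{North} into West's best response: q_{West} = 43 − 0.5(31.5 − (1/3)q_{West}) ⇒ (5/6)q_{West} = 27.25, so q_{West} = 32.7.
Then q_{North} = 31.5 − (1/3)·32.7 = 20.6.
Price P = 243 − 2·53.3 = 136.4.
West's profit: (136.4 − 71)·32.7 = 2138.58.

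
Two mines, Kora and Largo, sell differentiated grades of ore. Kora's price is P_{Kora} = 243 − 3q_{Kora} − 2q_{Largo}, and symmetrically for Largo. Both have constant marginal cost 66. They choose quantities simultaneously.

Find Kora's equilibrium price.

Mine Kora's profit: π = q_{Kora}(243 − 3q_{Kora} − 2q_{Largo}) − 66q_{Kora}.
∂π/∂q_{Kora} = 177 − 6q_{Kora} − 2q_{Largo} = 0 ⇒ q_{Kora} = 29.5 − (1/3)q_{Largo}.
Setting q_{Kora} = q_{Largo} in the reaction function: q_{Kora} = 29.5 − (1/3)q_{Kora}, so q_{Kora} = 29.5 / (4/3) = 22.125.
P_{Kora} = 243 − 3·22.125 − 2·22.125 = 132.375.

132.375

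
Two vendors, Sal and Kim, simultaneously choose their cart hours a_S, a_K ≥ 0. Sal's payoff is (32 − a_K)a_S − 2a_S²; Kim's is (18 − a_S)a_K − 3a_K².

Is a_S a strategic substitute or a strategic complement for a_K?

Expanding Sal's payoff: 32a_S − a_Ka_S − 2a_S².
∂π/∂a_S = 32 − a_K − 4a_S = 0, so a_S = 8 − 0.25a_K.
The best-response slope da_S/da_K = −0.25 < 0: the reaction function is downward-sloping, so the choices are strategic substitutes.

strategic substitutes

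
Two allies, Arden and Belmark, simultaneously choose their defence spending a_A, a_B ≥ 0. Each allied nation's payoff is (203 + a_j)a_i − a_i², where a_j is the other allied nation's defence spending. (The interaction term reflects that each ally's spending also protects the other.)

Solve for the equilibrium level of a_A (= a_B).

Arden's payoff is (203 + a_B)a_A − a_A².
∂π/∂a_A = 203 + a_B − 2a_A = 0, so a_A = 101.5 + 0.5a_B.
The game is symmetric, so in equilibrium a_B = a_A: the reaction function gives 0.5a_A = 101.5, hence a_A = 203.

203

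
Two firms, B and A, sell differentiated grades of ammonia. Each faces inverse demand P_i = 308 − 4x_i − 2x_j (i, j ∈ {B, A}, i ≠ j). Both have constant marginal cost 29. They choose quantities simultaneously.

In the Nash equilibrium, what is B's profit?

3113.64

Firm B's profit: π = x_B(308 − 4x_B − 2x_A) − 29x_B.
∂π/∂x_B = 279 − 8x_B − 2x_A = 0 ⇒ x_B = 34.875 − 0.25x_A.
Setting x_B = x_A in the reaction function: x_B = 34.875 − 0.25x_B, so x_B = 34.875 / 1.25 = 27.9.
P_B = 308 − 4·27.9 − 2·27.9 = 140.6.
Profit = (140.6 − 29)·27.9 = 3113.64.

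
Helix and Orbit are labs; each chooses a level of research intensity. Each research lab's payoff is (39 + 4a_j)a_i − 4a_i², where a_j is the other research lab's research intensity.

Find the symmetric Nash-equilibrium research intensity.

9.75

Helix's payoff is (39 + 4a_O)a_H − 4a_H².
∂π/∂a_H = 39 + 4a_O − 8a_H = 0, so a_H = 4.875 + 0.5a_O.
By symmetry a_O = a_H; substituting into the reaction function, 0.5a_H = 4.875 and a_H = 9.75.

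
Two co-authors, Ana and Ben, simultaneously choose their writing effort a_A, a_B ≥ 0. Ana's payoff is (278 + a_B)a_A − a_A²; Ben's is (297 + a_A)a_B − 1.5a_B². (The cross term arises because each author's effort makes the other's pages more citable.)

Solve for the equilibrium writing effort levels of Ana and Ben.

Expanding Ana's payoff: 278a_A + a_Ba_A − a_A².
∂π/∂a_A = 278 + a_B − 2a_A = 0, so a_A = 139 + 0.5a_B.
Likewise for Ben: a_B = 99 + (1/3)a_A.
Solving the two reaction functions simultaneously: (1 − (0.5)(1/3))a_A = 139 + 0.5·99, so (5/6)a_A = 188.5 and a_A = 226.2.
Then a_B = 99 + (1/3)·226.2 = 174.4.

226.2, 174.4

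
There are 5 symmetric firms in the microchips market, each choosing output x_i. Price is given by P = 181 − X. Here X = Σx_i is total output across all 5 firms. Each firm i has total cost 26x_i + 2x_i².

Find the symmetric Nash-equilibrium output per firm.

A representative firm's profit is π_i = x_i(181 − X) − 26x_i − 2x_i², with X = x_i + Σ_{j≠i} x_j.
First-order condition: 155 − 6x_i − Σ_{j≠i} x_j = 0.
Imposing symmetry (x_j = x for all j) turns Σ_{j≠i} x_j into 4x, so 155 = 10x and x = 15.5.

15.5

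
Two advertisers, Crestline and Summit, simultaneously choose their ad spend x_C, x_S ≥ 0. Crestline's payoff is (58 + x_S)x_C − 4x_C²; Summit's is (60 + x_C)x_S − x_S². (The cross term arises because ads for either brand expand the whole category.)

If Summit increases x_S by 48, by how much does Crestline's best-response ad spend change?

6

Expanding Crestline's payoff: 58x_C + x_Sx_C − 4x_C².
∂π/∂x_C = 58 + x_S − 8x_C = 0, so x_C = 7.25 + 0.125x_S.
The reaction-function slope is 0.125, so a 48-unit rise in x_S moves x_C by 0.125 × 48 = 6. Crestline's best response rises — the actions are strategic complements.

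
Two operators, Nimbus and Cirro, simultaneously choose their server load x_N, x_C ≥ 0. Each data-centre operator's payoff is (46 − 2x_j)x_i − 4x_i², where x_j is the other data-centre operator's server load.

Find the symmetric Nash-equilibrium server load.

Nimbus's payoff is (46 − 2x_C)x_N − 4x_N².
∂π/∂x_N = 46 − 2x_C − 8x_N = 0, so x_N = 5.75 − 0.25x_C.
Setting x_N = x_C in the reaction function: x_N = 5.75 − 0.25x_N, so x_N = 5.75 / 1.25 = 4.6.

4.6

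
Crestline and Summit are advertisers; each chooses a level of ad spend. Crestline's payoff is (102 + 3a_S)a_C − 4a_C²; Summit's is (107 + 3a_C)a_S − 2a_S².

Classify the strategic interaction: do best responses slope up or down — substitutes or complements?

Expanding Crestline's payoff: 102a_C + 3a_Sa_C − 4a_C².
∂π/∂a_C = 102 + 3a_S − 8a_C = 0, so a_C = 12.75 + 0.375a_S.
The best-response slope da_C/da_S = 0.375 > 0: the reaction function is upward-sloping, so the choices are strategic complements.

strategic complements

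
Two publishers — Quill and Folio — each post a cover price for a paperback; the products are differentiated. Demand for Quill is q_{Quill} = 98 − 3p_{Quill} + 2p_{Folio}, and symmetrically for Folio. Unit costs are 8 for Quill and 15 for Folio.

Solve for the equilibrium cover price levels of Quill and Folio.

31.8125, 34.4375

Quill's profit: π = (p_{Quill} − 8)(98 − 3p_{Quill} + 2p_{Folio}).
∂π/∂p_{Quill} = 122 − 6p_{Quill} + 2p_{Folio} = 0 ⇒ p_{Quill} = 61/3 + (1/3)p_{Folio}.
Similarly p_{Folio} = 143/6 + (1/3)p_{Quill}.
Solving the two reaction functions simultaneously: (1 − (1/3)(1/3))p_{Quill} = 61/3 + (1/3)·(143/6), so (8/9)p_{Quill} = 509/18 and p_{Quill} = 31.8125.
Then p_{Folio} = 143/6 + (1/3)·31.8125 = 34.4375.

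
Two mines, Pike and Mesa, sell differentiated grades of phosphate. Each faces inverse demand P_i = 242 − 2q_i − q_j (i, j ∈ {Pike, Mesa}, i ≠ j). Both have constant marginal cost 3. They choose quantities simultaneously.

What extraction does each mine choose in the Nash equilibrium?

Mine Pike's profit: π = q_{Pike}(242 − 2q_{Pike} − q_{Mesa}) − 3q_{Pike}.
∂π/∂q_{Pike} = 239 − 4q_{Pike} − q_{Mesa} = 0 ⇒ q_{Pike} = 59.75 − 0.25q_{Mesa}.
The game is symmetric, so in equilibrium q_{Mesa} = q_{Pike}: the reaction function gives 1.25q_{Pike} = 59.75, hence q_{Pike} = 47.8.

47.8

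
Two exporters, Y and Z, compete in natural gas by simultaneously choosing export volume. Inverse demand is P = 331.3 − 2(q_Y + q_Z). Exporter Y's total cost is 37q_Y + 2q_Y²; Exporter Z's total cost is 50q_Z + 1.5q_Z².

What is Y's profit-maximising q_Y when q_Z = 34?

28.2875

Exporter Y's profit: π = q_Y(331.3 − 2(q_Y + q_Z)) − 37q_Y − 2q_Y².
∂π/∂q_Y = 294.3 − 8q_Y − 2q_Z = 0, so q_Y = 36.7875 − 0.25q_Z.
At q_Z = 34: q_Y = 36.7875 − 0.25·34 = 28.2875.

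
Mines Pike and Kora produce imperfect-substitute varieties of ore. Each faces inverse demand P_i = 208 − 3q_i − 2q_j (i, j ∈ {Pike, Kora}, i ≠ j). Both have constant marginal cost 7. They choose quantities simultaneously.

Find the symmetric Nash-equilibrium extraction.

25.125

Mine Pike's profit: π = q_{Pike}(208 − 3q_{Pike} − 2q_{Kora}) − 7q_{Pike}.
∂π/∂q_{Pike} = 201 − 6q_{Pike} − 2q_{Kora} = 0 ⇒ q_{Pike} = 33.5 − (1/3)q_{Kora}.
By symmetry q_{Kora} = q_{Pike}; substituting into the reaction function, (4/3)q_{Pike} = 33.5 and q_{Pike} = 25.125.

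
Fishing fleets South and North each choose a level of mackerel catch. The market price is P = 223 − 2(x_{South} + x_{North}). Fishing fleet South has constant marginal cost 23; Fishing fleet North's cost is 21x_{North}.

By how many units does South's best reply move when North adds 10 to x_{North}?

Fishing fleet South's profit: π = x_{South}(223 − 2(x_{South} + x_{North})) − 23x_{South}.
∂π/∂x_{South} = 200 − 4x_{South} − 2x_{North} = 0, so x_{South} = 50 − 0.5x_{North}.
The reaction-function slope is −0.5, so a 10-unit rise in x_{North} moves x_{South} by −0.5 × 10 = −5. South's best response falls — the actions are strategic substitutes.

-5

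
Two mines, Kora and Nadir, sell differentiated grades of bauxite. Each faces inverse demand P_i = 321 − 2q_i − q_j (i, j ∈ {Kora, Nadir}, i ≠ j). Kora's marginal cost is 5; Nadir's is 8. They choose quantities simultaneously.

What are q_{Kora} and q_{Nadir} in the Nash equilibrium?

Mine Kora's profit: π = q_{Kora}(321 − 2q_{Kora} − q_{Nadir}) − 5q_{Kora}.
∂π/∂q_{Kora} = 316 − 4q_{Kora} − q_{Nadir} = 0 ⇒ q_{Kora} = 79 − 0.25q_{Nadir}.
Similarly q_{Nadir} = 78.25 − 0.25q_{Kora}.
Substituting the second reaction function into the first: q_{Kora} = 79 − 0.25(78.25 − 0.25q_{Kora}), which gives 0.9375q_{Kora} = 59.4375 ⇒ q_{Kora} = 63.4.
Then q_{Nadir} = 78.25 − 0.25·63.4 = 62.4.

63.4, 62.4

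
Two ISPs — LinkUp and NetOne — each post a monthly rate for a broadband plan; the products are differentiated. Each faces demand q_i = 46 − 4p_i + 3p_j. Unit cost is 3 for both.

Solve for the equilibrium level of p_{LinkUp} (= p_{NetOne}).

LinkUp's profit: π = (p_{LinkUp} − 3)(46 − 4p_{LinkUp} + 3p_{NetOne}).
∂π/∂p_{LinkUp} = 58 − 8p_{LinkUp} + 3p_{NetOne} = 0 ⇒ p_{LinkUp} = 7.25 + 0.375p_{NetOne}.
The game is symmetric, so in equilibrium p_{NetOne} = p_{LinkUp}: the reaction function gives 0.625p_{LinkUp} = 7.25, hence p_{LinkUp} = 11.6.

11.6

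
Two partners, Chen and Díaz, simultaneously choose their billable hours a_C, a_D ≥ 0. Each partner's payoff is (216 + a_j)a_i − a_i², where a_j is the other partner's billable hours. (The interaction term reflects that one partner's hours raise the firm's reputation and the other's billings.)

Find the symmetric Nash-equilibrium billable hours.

Chen's payoff is (216 + a_D)a_C − a_C².
∂π/∂a_C = 216 + a_D − 2a_C = 0, so a_C = 108 + 0.5a_D.
By symmetry a_D = a_C; substituting into the reaction function, 0.5a_C = 108 and a_C = 216.

216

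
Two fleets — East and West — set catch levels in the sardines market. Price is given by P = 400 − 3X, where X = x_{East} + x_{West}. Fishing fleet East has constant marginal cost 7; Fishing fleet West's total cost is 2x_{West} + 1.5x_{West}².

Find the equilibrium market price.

Fishing fleet East's profit: π = x_{East}(400 − 3(x_{East} + x_{West})) − 7x_{East}.
∂π/∂x_{East} = 393 − 6x_{East} − 3x_{West} = 0, so x_{East} = 65.5 − 0.5x_{West}.
For West: ∂π/∂x_{West} = 398 − 9x_{West} − 3x_{East} = 0 ⇒ x_{West} = 398/9 − (1/3)x_{East}.
Substituting the second reaction function into the first: x_{East} = 65.5 − 0.5(398/9 − (1/3)x_{East}), which gives (5/6)x_{East} = 781/18 ⇒ x_{East} = 781/15.
Then x_{West} = 398/9 − (1/3)·(781/15) = 403/15.
Equilibrium price: P = 400 − 3·(1184/15) = 163.2.

163.2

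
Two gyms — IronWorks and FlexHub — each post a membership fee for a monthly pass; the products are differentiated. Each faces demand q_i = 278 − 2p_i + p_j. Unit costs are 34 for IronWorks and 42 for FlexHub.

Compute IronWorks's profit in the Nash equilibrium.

13579.52

IronWorks's profit: π = (p_{IronWorks} − 34)(278 − 2p_{IronWorks} + p_{FlexHub}).
∂π/∂p_{IronWorks} = 346 − 4p_{IronWorks} + p_{FlexHub} = 0 ⇒ p_{IronWorks} = 86.5 + 0.25p_{FlexHub}.
Similarly p_{FlexHub} = 90.5 + 0.25p_{IronWorks}.
Plugging p_{FlexHub} into IronWorks's best response: p_{IronWorks} = 86.5 + 0.25(90.5 + 0.25p_{IronWorks}) ⇒ 0.9375p_{IronWorks} = 109.125, so p_{IronWorks} = 116.4.
Then p_{FlexHub} = 90.5 + 0.25·116.4 = 119.6.
q_{IronWorks} = 278 − 2·116.4 + 119.6 = 164.8.
Profit = (116.4 − 34)·164.8 = 13579.52.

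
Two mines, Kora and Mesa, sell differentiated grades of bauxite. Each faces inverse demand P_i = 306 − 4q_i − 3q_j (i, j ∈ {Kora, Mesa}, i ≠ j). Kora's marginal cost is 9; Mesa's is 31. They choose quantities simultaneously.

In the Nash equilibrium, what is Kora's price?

Mine Kora's profit: π = q_{Kora}(306 − 4q_{Kora} − 3q_{Mesa}) − 9q_{Kora}.
∂π/∂q_{Kora} = 297 − 8q_{Kora} − 3q_{Mesa} = 0 ⇒ q_{Kora} = 37.125 − 0.375q_{Mesa}.
Similarly q_{Mesa} = 34.375 − 0.375q_{Kora}.
Plugging q_{Mesa} into Kora's best response: q_{Kora} = 37.125 − 0.375(34.375 − 0.375q_{Kora}) ⇒ (55/64)q_{Kora} = 1551/64, so q_{Kora} = 28.2.
Then q_{Mesa} = 34.375 − 0.375·28.2 = 23.8.
P_{Kora} = 306 − 4·28.2 − 3·23.8 = 121.8.

121.8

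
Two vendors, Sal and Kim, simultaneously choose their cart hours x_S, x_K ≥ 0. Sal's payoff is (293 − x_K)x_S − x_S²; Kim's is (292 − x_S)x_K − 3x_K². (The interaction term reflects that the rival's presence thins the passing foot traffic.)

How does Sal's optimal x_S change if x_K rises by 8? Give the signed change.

Expanding Sal's payoff: 293x_S − x_Kx_S − x_S².
∂π/∂x_S = 293 − x_K − 2x_S = 0, so x_S = 146.5 − 0.5x_K.
The reaction-function slope is −0.5, so an 8-unit rise in x_K moves x_S by −0.5 × 8 = −4. Sal's best response falls — the actions are strategic substitutes.

-4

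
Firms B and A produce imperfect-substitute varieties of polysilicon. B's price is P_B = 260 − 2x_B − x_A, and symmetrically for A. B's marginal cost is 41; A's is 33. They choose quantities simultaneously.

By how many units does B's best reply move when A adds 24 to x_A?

-6

Firm B's profit: π = x_B(260 − 2x_B − x_A) − 41x_B.
∂π/∂x_B = 219 − 4x_B − x_A = 0 ⇒ x_B = 54.75 − 0.25x_A.
The reaction-function slope is −0.25, so a 24-unit rise in x_A moves x_B by −0.25 × 24 = −6. B's best response falls — the actions are strategic substitutes.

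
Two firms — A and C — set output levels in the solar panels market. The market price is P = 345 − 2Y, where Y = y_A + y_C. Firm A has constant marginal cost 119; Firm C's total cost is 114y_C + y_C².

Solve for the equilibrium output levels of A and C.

Firm A's profit: π = y_A(345 − 2(y_A + y_C)) − 119y_A.
∂π/∂y_A = 226 − 4y_A − 2y_C = 0, so y_A = 56.5 − 0.5y_C.
For C: ∂π/∂y_C = 231 − 6y_C − 2y_A = 0 ⇒ y_C = 38.5 − (1/3)y_A.
Solving the two reaction functions simultaneously: (1 − (−0.5)(−1/3))y_A = 56.5 − 0.5·38.5, so (5/6)y_A = 37.25 and y_A = 44.7.
Then y_C = 38.5 − (1/3)·44.7 = 23.6.

44.7, 23.6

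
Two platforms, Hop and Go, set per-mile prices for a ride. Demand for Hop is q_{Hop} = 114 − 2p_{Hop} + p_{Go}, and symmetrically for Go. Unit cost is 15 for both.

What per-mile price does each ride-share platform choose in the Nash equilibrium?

Hop's profit: π = (p_{Hop} − 15)(114 − 2p_{Hop} + p_{Go}).
∂π/∂p_{Hop} = 144 − 4p_{Hop} + p_{Go} = 0 ⇒ p_{Hop} = 36 + 0.25p_{Go}.
The game is symmetric, so in equilibrium p_{Go} = p_{Hop}: the reaction function gives 0.75p_{Hop} = 36, hence p_{Hop} = 48.

48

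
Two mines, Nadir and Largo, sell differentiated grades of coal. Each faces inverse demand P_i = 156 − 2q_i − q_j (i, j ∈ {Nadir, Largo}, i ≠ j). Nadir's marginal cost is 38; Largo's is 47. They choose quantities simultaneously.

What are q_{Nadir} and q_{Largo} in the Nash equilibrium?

24.2, 21.2

Mine Nadir's profit: π = q_{Nadir}(156 − 2q_{Nadir} − q_{Largo}) − 38q_{Nadir}.
∂π/∂q_{Nadir} = 118 − 4q_{Nadir} − q_{Largo} = 0 ⇒ q_{Nadir} = 29.5 − 0.25q_{Largo}.
Similarly q_{Largo} = 27.25 − 0.25q_{Nadir}.
Substituting the second reaction function into the first: q_{Nadir} = 29.5 − 0.25(27.25 − 0.25q_{Nadir}), which gives 0.9375q_{Nadir} = 22.6875 ⇒ q_{Nadir} = 24.2.
Then q_{Largo} = 27.25 − 0.25·24.2 = 21.2.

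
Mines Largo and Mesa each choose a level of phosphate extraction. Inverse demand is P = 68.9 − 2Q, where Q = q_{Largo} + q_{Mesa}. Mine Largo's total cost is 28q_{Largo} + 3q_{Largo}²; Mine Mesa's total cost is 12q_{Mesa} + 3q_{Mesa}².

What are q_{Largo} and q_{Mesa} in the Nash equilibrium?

Mine Largo's profit: π = q_{Largo}(68.9 − 2(q_{Largo} + q_{Mesa})) − 28q_{Largo} − 3q_{Largo}².
∂π/∂q_{Largo} = 40.9 − 10q_{Largo} − 2q_{Mesa} = 0, so q_{Largo} = 4.09 − 0.2q_{Mesa}.
By the same steps for Mesa: q_{Mesa} = 5.69 − 0.2q_{Largo}.
Plugging q_{Mesa} into Largo's best response: q_{Largo} = 4.09 − 0.2(5.69 − 0.2q_{Largo}) ⇒ 0.96q_{Largo} = 2.952, so q_{Largo} = 3.075.
Then q_{Mesa} = 5.69 − 0.2·3.075 = 5.075.

3.075, 5.075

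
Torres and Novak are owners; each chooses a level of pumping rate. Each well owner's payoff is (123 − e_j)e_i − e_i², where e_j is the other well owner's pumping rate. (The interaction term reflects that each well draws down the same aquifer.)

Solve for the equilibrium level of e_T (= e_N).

Torres's payoff is (123 − e_N)e_T − e_T².
∂π/∂e_T = 123 − e_N − 2e_T = 0, so e_T = 61.5 − 0.5e_N.
Setting e_T = e_N in the reaction function: e_T = 61.5 − 0.5e_T, so e_T = 61.5 / 1.5 = 41.

41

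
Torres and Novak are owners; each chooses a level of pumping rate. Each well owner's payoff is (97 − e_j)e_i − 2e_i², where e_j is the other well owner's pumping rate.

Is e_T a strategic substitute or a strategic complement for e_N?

strategic substitutes

Torres's payoff is (97 − e_N)e_T − 2e_T².
∂π/∂e_T = 97 − e_N − 4e_T = 0, so e_T = 24.25 − 0.25e_N.
The best-response slope de_T/de_N = −0.25 < 0: the reaction function is downward-sloping, so the choices are strategic substitutes.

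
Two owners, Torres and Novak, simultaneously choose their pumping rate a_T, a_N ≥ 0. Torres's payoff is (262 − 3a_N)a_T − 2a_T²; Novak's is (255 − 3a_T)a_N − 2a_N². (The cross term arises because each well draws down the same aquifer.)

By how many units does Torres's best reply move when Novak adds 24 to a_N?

Expanding Torres's payoff: 262a_T − 3a_Na_T − 2a_T².
∂π/∂a_T = 262 − 3a_N − 4a_T = 0, so a_T = 65.5 − 0.75a_N.
The reaction-function slope is −0.75, so a 24-unit rise in a_N moves a_T by −0.75 × 24 = −18. Torres's best response falls — the actions are strategic substitutes.

-18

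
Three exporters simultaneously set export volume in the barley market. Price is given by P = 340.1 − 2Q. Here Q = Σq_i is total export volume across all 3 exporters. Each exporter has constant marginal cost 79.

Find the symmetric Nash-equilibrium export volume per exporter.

32.6375

A representative exporter's profit is π_i = q_i(340.1 − 2Q) − 79q_i, with Q = q_i + Σ_{j≠i} q_j.
First-order condition: 261.1 − 4q_i − 2Σ_{j≠i} q_j = 0.
In a symmetric equilibrium every exporter chooses the same q, so Σ_{j≠i} q_j = 2q. The condition becomes 261.1 − 8q = 0, giving q = 261.1/8 = 32.6375.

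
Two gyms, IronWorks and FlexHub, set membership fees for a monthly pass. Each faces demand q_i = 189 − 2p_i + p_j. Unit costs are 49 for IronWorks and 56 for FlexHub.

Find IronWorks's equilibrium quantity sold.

IronWorks's profit: π = (p_{IronWorks} − 49)(189 − 2p_{IronWorks} + p_{FlexHub}).
∂π/∂p_{IronWorks} = 287 − 4p_{IronWorks} + p_{FlexHub} = 0 ⇒ p_{IronWorks} = 71.75 + 0.25p_{FlexHub}.
Similarly p_{FlexHub} = 75.25 + 0.25p_{IronWorks}.
Solving the two reaction functions simultaneously: (1 − (0.25)(0.25))p_{IronWorks} = 71.75 + 0.25·75.25, so 0.9375p_{IronWorks} = 90.5625 and p_{IronWorks} = 96.6.
Then p_{FlexHub} = 75.25 + 0.25·96.6 = 99.4.
q_{IronWorks} = 189 − 2·96.6 + 99.4 = 95.2.

95.2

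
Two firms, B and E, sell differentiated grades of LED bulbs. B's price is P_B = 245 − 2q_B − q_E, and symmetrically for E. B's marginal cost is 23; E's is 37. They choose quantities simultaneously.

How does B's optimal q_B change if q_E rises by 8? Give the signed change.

-2

Firm B's profit: π = q_B(245 − 2q_B − q_E) − 23q_B.
∂π/∂q_B = 222 − 4q_B − q_E = 0 ⇒ q_B = 55.5 − 0.25q_E.
The reaction-function slope is −0.25, so an 8-unit rise in q_E moves q_B by −0.25 × 8 = −2. B's best response falls — the actions are strategic substitutes.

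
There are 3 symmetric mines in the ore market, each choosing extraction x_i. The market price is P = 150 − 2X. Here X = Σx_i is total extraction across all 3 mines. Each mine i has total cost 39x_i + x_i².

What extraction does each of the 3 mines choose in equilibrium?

11.1

A representative mine's profit is π_i = x_i(150 − 2X) − 39x_i − x_i², with X = x_i + Σ_{j≠i} x_j.
First-order condition: 111 − 6x_i − 2Σ_{j≠i} x_j = 0.
In a symmetric equilibrium every mine chooses the same x, so Σ_{j≠i} x_j = 2x. The condition becomes 111 − 10x = 0, giving x = 111/10 = 11.1.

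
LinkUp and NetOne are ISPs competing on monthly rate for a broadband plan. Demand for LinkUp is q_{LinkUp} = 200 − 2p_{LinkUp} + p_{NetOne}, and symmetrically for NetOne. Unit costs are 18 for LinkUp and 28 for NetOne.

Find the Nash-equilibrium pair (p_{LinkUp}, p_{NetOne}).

LinkUp's profit: π = (p_{LinkUp} − 18)(200 − 2p_{LinkUp} + p_{NetOne}).
∂π/∂p_{LinkUp} = 236 − 4p_{LinkUp} + p_{NetOne} = 0 ⇒ p_{LinkUp} = 59 + 0.25p_{NetOne}.
Similarly p_{NetOne} = 64 + 0.25p_{LinkUp}.
Solving the two reaction functions simultaneously: (1 − (0.25)(0.25))p_{LinkUp} = 59 + 0.25·64, so 0.9375p_{LinkUp} = 75 and p_{LinkUp} = 80.
Then p_{NetOne} = 64 + 0.25·80 = 84.

80, 84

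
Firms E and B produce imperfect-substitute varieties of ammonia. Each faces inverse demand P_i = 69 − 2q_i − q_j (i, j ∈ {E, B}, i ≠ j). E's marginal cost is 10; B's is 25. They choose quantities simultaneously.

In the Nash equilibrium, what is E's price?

Firm E's profit: π = q_E(69 − 2q_E − q_B) − 10q_E.
∂π/∂q_E = 59 − 4q_E − q_B = 0 ⇒ q_E = 14.75 − 0.25q_B.
Similarly q_B = 11 − 0.25q_E.
Substituting the second reaction function into the first: q_E = 14.75 − 0.25(11 − 0.25q_E), which gives 0.9375q_E = 12 ⇒ q_E = 12.8.
Then q_B = 11 − 0.25·12.8 = 7.8.
P_E = 69 − 2·12.8 − 7.8 = 35.6.

35.6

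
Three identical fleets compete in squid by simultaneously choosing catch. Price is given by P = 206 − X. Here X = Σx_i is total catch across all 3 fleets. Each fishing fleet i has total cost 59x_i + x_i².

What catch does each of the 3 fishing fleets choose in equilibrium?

24.5

A representative fishing fleet's profit is π_i = x_i(206 − X) − 59x_i − x_i², with X = x_i + Σ_{j≠i} x_j.
First-order condition: 147 − 4x_i − Σ_{j≠i} x_j = 0.
Imposing symmetry (x_j = x for all j) turns Σ_{j≠i} x_j into 2x, so 147 = 6x and x = 24.5.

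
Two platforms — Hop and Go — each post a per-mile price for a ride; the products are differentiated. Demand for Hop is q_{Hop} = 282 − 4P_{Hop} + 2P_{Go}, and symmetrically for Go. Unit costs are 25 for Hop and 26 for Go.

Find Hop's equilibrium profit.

6021.76

Hop's profit: π = (P_{Hop} − 25)(282 − 4P_{Hop} + 2P_{Go}).
∂π/∂P_{Hop} = 382 − 8P_{Hop} + 2P_{Go} = 0 ⇒ P_{Hop} = 47.75 + 0.25P_{Go}.
Similarly P_{Go} = 48.25 + 0.25P_{Hop}.
Substituting the second reaction function into the first: P_{Hop} = 47.75 + 0.25(48.25 + 0.25P_{Hop}), which gives 0.9375P_{Hop} = 59.8125 ⇒ P_{Hop} = 63.8.
Then P_{Go} = 48.25 + 0.25·63.8 = 64.2.
q_{Hop} = 282 − 4·63.8 + 2·64.2 = 155.2.
Profit = (63.8 − 25)·155.2 = 6021.76.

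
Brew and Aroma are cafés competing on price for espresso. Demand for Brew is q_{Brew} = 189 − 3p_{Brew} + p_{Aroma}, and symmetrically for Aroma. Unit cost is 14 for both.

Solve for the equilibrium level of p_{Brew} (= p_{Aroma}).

Brew's profit: π = (p_{Brew} − 14)(189 − 3p_{Brew} + p_{Aroma}).
∂π/∂p_{Brew} = 231 − 6p_{Brew} + p_{Aroma} = 0 ⇒ p_{Brew} = 38.5 + (1/6)p_{Aroma}.
Setting p_{Brew} = p_{Aroma} in the reaction function: p_{Brew} = 38.5 + (1/6)p_{Brew}, so p_{Brew} = 38.5 / (5/6) = 46.2.

46.2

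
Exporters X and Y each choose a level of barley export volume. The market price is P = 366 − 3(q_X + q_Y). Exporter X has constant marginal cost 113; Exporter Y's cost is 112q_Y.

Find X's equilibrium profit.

Exporter X's profit: π = q_X(366 − 3(q_X + q_Y)) − 113q_X.
∂π/∂q_X = 253 − 6q_X − 3q_Y = 0, so q_X = 253/6 − 0.5q_Y.
By the same steps for Y: q_Y = 127/3 − 0.5q_X.
Plugging q_Y into X's best response: q_X = 253/6 − 0.5(127/3 − 0.5q_X) ⇒ 0.75q_X = 21, so q_X = 28.
Then q_Y = 127/3 − 0.5·28 = 85/3.
Price P = 366 − 3·(169/3) = 197.
X's profit: (197 − 113)·28 = 2352.

2352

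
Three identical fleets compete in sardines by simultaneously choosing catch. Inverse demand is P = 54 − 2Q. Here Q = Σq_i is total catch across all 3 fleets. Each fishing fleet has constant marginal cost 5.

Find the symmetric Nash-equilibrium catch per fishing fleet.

A representative fishing fleet's profit is π_i = q_i(54 − 2Q) − 5q_i, with Q = q_i + Σ_{j≠i} q_j.
First-order condition: 49 − 4q_i − 2Σ_{j≠i} q_j = 0.
Imposing symmetry (q_j = q for all j) turns Σ_{j≠i} q_j into 2q, so 49 = 8q and q = 6.125.

6.125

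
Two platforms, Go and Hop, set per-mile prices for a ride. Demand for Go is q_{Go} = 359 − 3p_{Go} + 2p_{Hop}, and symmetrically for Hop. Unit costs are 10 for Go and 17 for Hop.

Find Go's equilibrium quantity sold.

Go's profit: π = (p_{Go} − 10)(359 − 3p_{Go} + 2p_{Hop}).
∂π/∂p_{Go} = 389 − 6p_{Go} + 2p_{Hop} = 0 ⇒ p_{Go} = 389/6 + (1/3)p_{Hop}.
Similarly p_{Hop} = 205/3 + (1/3)p_{Go}.
Plugging p_{Hop} into Go's best response: p_{Go} = 389/6 + (1/3)(205/3 + (1/3)p_{Go}) ⇒ (8/9)p_{Go} = 1577/18, so p_{Go} = 98.5625.
Then p_{Hop} = 205/3 + (1/3)·98.5625 = 101.1875.
q_{Go} = 359 − 3·98.5625 + 2·101.1875 = 265.6875.

265.6875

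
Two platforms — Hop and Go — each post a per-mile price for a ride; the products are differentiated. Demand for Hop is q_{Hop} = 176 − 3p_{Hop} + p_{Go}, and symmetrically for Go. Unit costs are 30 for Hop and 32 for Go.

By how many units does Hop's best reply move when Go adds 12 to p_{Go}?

2

Hop's profit: π = (p_{Hop} − 30)(176 − 3p_{Hop} + p_{Go}).
∂π/∂p_{Hop} = 266 − 6p_{Hop} + p_{Go} = 0 ⇒ p_{Hop} = 133/3 + (1/6)p_{Go}.
The reaction-function slope is 1/6, so a 12-unit rise in p_{Go} moves p_{Hop} by 1/6 × 12 = 2. Hop's best response rises — the actions are strategic complements.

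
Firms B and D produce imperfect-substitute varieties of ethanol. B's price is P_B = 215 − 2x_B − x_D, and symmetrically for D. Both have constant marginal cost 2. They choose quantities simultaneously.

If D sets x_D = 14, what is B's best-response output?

49.75

Firm B's profit: π = x_B(215 − 2x_B − x_D) − 2x_B.
∂π/∂x_B = 213 − 4x_B − x_D = 0 ⇒ x_B = 53.25 − 0.25x_D.
At x_D = 14: x_B = 53.25 − 0.25·14 = 49.75.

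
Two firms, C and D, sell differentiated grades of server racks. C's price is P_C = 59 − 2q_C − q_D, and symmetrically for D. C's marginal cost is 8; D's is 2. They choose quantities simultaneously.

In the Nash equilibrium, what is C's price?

Firm C's profit: π = q_C(59 − 2q_C − q_D) − 8q_C.
∂π/∂q_C = 51 − 4q_C − q_D = 0 ⇒ q_C = 12.75 − 0.25q_D.
Similarly q_D = 14.25 − 0.25q_C.
Solving the two reaction functions simultaneously: (1 − (−0.25)(−0.25))q_C = 12.75 − 0.25·14.25, so 0.9375q_C = 9.1875 and q_C = 9.8.
Then q_D = 14.25 − 0.25·9.8 = 11.8.
P_C = 59 − 2·9.8 − 11.8 = 27.6.

27.6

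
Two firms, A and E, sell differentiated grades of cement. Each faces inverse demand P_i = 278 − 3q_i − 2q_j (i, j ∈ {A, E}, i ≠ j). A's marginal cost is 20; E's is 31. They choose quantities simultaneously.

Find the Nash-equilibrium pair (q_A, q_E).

Firm A's profit: π = q_A(278 − 3q_A − 2q_E) − 20q_A.
∂π/∂q_A = 258 − 6q_A − 2q_E = 0 ⇒ q_A = 43 − (1/3)q_E.
Similarly q_E = 247/6 − (1/3)q_A.
Substituting the second reaction function into the first: q_A = 43 − (1/3)(247/6 − (1/3)q_A), which gives (8/9)q_A = 527/18 ⇒ q_A = 32.9375.
Then q_E = 247/6 − (1/3)·32.9375 = 30.1875.

32.9375, 30.1875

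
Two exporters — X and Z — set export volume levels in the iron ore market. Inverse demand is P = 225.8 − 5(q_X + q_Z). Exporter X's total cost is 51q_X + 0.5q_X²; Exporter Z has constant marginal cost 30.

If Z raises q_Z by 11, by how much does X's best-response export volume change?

Exporter X's profit: π = q_X(225.8 − 5(q_X + q_Z)) − 51q_X − 0.5q_X².
∂π/∂q_X = 174.8 − 11q_X − 5q_Z = 0, so q_X = 874/55 − (5/11)q_Z.
The reaction-function slope is −5/11, so an 11-unit rise in q_Z moves q_X by −5/11 × 11 = −5. X's best response falls — the actions are strategic substitutes.

-5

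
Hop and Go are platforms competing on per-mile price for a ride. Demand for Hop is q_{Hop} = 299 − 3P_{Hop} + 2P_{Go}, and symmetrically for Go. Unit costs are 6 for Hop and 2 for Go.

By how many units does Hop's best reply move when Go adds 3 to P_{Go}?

1

Hop's profit: π = (P_{Hop} − 6)(299 − 3P_{Hop} + 2P_{Go}).
∂π/∂P_{Hop} = 317 − 6P_{Hop} + 2P_{Go} = 0 ⇒ P_{Hop} = 317/6 + (1/3)P_{Go}.
The reaction-function slope is 1/3, so a 3-unit rise in P_{Go} moves P_{Hop} by 1/3 × 3 = 1. Hop's best response rises — the actions are strategic complements.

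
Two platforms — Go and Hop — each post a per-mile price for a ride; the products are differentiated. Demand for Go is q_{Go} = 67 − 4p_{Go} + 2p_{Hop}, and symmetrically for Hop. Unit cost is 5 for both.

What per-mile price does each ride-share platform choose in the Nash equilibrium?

Go's profit: π = (p_{Go} − 5)(67 − 4p_{Go} + 2p_{Hop}).
∂π/∂p_{Go} = 87 − 8p_{Go} + 2p_{Hop} = 0 ⇒ p_{Go} = 10.875 + 0.25p_{Hop}.
The game is symmetric, so in equilibrium p_{Hop} = p_{Go}: the reaction function gives 0.75p_{Go} = 10.875, hence p_{Go} = 14.5.

14.5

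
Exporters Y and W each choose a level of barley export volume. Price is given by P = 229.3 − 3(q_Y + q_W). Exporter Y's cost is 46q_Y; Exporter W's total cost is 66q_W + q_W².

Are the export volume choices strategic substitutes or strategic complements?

Exporter Y's profit: π = q_Y(229.3 − 3(q_Y + q_W)) − 46q_Y.
∂π/∂q_Y = 183.3 − 6q_Y − 3q_W = 0, so q_Y = 30.55 − 0.5q_W.
The best-response slope dq_Y/dq_W = −0.5 < 0: the reaction function is downward-sloping, so the choices are strategic substitutes.

strategic substitutes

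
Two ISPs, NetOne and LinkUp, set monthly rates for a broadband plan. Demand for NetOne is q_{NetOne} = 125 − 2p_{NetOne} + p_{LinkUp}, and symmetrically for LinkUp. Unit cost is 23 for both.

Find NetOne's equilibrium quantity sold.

68

NetOne's profit: π = (p_{NetOne} − 23)(125 − 2p_{NetOne} + p_{LinkUp}).
∂π/∂p_{NetOne} = 171 − 4p_{NetOne} + p_{LinkUp} = 0 ⇒ p_{NetOne} = 42.75 + 0.25p_{LinkUp}.
Setting p_{NetOne} = p_{LinkUp} in the reaction function: p_{NetOne} = 42.75 + 0.25p_{NetOne}, so p_{NetOne} = 42.75 / 0.75 = 57.
q_{NetOne} = 125 − 2·57 + 57 = 68.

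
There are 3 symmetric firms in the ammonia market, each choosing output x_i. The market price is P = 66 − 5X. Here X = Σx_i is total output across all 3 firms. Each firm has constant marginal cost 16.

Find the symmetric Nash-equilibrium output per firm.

2.5

A representative firm's profit is π_i = x_i(66 − 5X) − 16x_i, with X = x_i + Σ_{j≠i} x_j.
First-order condition: 50 − 10x_i − 5Σ_{j≠i} x_j = 0.
With identical firms, set every x_j = x: then 50 − 10x − 10x = 0, i.e. x = 50/20 = 2.5.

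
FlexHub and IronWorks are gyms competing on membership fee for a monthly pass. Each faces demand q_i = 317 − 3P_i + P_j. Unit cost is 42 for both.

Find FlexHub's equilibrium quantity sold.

FlexHub's profit: π = (P_{FlexHub} − 42)(317 − 3P_{FlexHub} + P_{IronWorks}).
∂π/∂P_{FlexHub} = 443 − 6P_{FlexHub} + P_{IronWorks} = 0 ⇒ P_{FlexHub} = 443/6 + (1/6)P_{IronWorks}.
The game is symmetric, so in equilibrium P_{IronWorks} = P_{FlexHub}: the reaction function gives (5/6)P_{FlexHub} = 443/6, hence P_{FlexHub} = 88.6.
q_{FlexHub} = 317 − 3·88.6 + 88.6 = 139.8.

139.8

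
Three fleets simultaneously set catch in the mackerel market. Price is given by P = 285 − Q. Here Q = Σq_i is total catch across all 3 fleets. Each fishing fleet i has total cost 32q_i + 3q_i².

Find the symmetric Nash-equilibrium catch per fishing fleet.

A representative fishing fleet's profit is π_i = q_i(285 − Q) − 32q_i − 3q_i², with Q = q_i + Σ_{j≠i} q_j.
First-order condition: 253 − 8q_i − Σ_{j≠i} q_j = 0.
In a symmetric equilibrium every fishing fleet chooses the same q, so Σ_{j≠i} q_j = 2q. The condition becomes 253 − 10q = 0, giving q = 253/10 = 25.3.

25.3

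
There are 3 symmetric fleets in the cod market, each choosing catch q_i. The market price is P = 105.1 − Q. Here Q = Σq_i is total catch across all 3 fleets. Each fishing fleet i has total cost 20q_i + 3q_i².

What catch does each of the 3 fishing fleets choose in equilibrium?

8.51

A representative fishing fleet's profit is π_i = q_i(105.1 − Q) − 20q_i − 3q_i², with Q = q_i + Σ_{j≠i} q_j.
First-order condition: 85.1 − 8q_i − Σ_{j≠i} q_j = 0.
With identical fishing fleets, set every q_j = q: then 85.1 − 8q − 2q = 0, i.e. q = 85.1/10 = 8.51.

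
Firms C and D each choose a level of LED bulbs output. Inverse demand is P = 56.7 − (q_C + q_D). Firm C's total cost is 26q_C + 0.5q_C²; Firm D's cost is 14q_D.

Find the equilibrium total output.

Firm C's profit: π = q_C(56.7 − (q_C + q_D)) − 26q_C − 0.5q_C².
∂π/∂q_C = 30.7 − 3q_C − q_D = 0, so q_C = 307/30 − (1/3)q_D.
For D: ∂π/∂q_D = 42.7 − 2q_D − q_C = 0 ⇒ q_D = 21.35 − 0.5q_C.
Substituting the second reaction function into the first: q_C = 307/30 − (1/3)(21.35 − 0.5q_C), which gives (5/6)q_C = 187/60 ⇒ q_C = 3.74.
Then q_D = 21.35 − 0.5·3.74 = 19.48.
Total output: 3.74 + 19.48 = 23.22.

23.22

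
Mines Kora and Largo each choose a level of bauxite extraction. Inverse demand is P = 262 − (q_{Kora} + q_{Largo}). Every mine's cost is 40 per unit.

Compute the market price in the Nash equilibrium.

114

Mine Kora's profit: π = q_{Kora}(262 − (q_{Kora} + q_{Largo})) − 40q_{Kora}.
∂π/∂q_{Kora} = 222 − 2q_{Kora} − q_{Largo} = 0, so q_{Kora} = 111 − 0.5q_{Largo}.
By symmetry q_{Largo} = q_{Kora}; substituting into the reaction function, 1.5q_{Kora} = 111 and q_{Kora} = 74.
Equilibrium price: P = 262 − 148 = 114.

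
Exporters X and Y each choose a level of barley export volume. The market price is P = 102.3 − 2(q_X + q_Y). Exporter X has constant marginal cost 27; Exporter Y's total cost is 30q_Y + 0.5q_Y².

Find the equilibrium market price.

Exporter X's profit: π = q_X(102.3 − 2(q_X + q_Y)) − 27q_X.
∂π/∂q_X = 75.3 − 4q_X − 2q_Y = 0, so q_X = 18.825 − 0.5q_Y.
For Y: ∂π/∂q_Y = 72.3 − 5q_Y − 2q_X = 0 ⇒ q_Y = 14.46 − 0.4q_X.
Substituting the second reaction function into the first: q_X = 18.825 − 0.5(14.46 − 0.4q_X), which gives 0.8q_X = 11.595 ⇒ q_X = 2319/160.
Then q_Y = 14.46 − 0.4·(2319/160) = 8.6625.
Equilibrium price: P = 102.3 − 2·(741/32) = 55.9875.

55.9875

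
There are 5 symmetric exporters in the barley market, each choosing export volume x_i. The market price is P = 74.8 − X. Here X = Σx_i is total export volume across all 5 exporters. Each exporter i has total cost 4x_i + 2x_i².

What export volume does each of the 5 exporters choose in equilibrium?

7.08

A representative exporter's profit is π_i = x_i(74.8 − X) − 4x_i − 2x_i², with X = x_i + Σ_{j≠i} x_j.
First-order condition: 70.8 − 6x_i − Σ_{j≠i} x_j = 0.
Imposing symmetry (x_j = x for all j) turns Σ_{j≠i} x_j into 4x, so 70.8 = 10x and x = 7.08.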